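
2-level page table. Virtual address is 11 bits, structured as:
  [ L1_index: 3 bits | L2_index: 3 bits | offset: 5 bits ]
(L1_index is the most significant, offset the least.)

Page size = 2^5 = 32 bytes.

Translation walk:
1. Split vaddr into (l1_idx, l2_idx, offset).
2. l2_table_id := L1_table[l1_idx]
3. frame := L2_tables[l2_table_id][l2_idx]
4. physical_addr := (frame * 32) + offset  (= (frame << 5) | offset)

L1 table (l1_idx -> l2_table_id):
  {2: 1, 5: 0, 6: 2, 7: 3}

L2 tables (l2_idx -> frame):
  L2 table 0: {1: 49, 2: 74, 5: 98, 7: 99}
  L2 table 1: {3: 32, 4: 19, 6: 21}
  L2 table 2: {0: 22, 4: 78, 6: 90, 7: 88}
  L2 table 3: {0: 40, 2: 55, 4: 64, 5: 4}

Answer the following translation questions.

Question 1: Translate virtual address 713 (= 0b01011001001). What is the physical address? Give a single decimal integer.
Answer: 681

Derivation:
vaddr = 713 = 0b01011001001
Split: l1_idx=2, l2_idx=6, offset=9
L1[2] = 1
L2[1][6] = 21
paddr = 21 * 32 + 9 = 681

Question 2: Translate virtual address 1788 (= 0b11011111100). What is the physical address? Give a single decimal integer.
vaddr = 1788 = 0b11011111100
Split: l1_idx=6, l2_idx=7, offset=28
L1[6] = 2
L2[2][7] = 88
paddr = 88 * 32 + 28 = 2844

Answer: 2844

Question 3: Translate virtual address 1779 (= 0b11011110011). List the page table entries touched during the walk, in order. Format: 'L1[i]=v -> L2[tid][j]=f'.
vaddr = 1779 = 0b11011110011
Split: l1_idx=6, l2_idx=7, offset=19

Answer: L1[6]=2 -> L2[2][7]=88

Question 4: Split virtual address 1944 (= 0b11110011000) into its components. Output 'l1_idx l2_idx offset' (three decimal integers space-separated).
Answer: 7 4 24

Derivation:
vaddr = 1944 = 0b11110011000
  top 3 bits -> l1_idx = 7
  next 3 bits -> l2_idx = 4
  bottom 5 bits -> offset = 24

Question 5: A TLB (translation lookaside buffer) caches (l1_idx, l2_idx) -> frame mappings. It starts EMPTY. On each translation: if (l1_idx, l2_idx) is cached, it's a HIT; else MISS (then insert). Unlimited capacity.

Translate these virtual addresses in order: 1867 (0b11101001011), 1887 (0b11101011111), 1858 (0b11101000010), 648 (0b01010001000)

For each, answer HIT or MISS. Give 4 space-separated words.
vaddr=1867: (7,2) not in TLB -> MISS, insert
vaddr=1887: (7,2) in TLB -> HIT
vaddr=1858: (7,2) in TLB -> HIT
vaddr=648: (2,4) not in TLB -> MISS, insert

Answer: MISS HIT HIT MISS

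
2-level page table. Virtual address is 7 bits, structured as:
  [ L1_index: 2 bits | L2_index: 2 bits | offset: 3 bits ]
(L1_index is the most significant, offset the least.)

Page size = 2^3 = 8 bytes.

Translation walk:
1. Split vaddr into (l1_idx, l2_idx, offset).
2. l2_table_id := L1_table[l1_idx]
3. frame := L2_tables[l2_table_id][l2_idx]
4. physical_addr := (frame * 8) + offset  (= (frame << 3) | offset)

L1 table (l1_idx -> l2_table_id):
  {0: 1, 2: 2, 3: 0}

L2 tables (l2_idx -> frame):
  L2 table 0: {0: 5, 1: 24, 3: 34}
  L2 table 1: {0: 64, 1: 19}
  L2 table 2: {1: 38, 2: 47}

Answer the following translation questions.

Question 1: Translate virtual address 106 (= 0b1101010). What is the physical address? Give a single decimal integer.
vaddr = 106 = 0b1101010
Split: l1_idx=3, l2_idx=1, offset=2
L1[3] = 0
L2[0][1] = 24
paddr = 24 * 8 + 2 = 194

Answer: 194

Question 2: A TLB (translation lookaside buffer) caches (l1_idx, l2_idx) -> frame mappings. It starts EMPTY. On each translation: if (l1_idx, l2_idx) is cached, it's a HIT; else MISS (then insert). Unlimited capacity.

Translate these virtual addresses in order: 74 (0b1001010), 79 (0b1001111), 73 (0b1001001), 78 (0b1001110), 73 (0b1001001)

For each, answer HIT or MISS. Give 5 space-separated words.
Answer: MISS HIT HIT HIT HIT

Derivation:
vaddr=74: (2,1) not in TLB -> MISS, insert
vaddr=79: (2,1) in TLB -> HIT
vaddr=73: (2,1) in TLB -> HIT
vaddr=78: (2,1) in TLB -> HIT
vaddr=73: (2,1) in TLB -> HIT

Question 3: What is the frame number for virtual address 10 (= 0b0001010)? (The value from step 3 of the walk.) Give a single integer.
vaddr = 10: l1_idx=0, l2_idx=1
L1[0] = 1; L2[1][1] = 19

Answer: 19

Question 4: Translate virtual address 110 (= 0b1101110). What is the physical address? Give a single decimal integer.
vaddr = 110 = 0b1101110
Split: l1_idx=3, l2_idx=1, offset=6
L1[3] = 0
L2[0][1] = 24
paddr = 24 * 8 + 6 = 198

Answer: 198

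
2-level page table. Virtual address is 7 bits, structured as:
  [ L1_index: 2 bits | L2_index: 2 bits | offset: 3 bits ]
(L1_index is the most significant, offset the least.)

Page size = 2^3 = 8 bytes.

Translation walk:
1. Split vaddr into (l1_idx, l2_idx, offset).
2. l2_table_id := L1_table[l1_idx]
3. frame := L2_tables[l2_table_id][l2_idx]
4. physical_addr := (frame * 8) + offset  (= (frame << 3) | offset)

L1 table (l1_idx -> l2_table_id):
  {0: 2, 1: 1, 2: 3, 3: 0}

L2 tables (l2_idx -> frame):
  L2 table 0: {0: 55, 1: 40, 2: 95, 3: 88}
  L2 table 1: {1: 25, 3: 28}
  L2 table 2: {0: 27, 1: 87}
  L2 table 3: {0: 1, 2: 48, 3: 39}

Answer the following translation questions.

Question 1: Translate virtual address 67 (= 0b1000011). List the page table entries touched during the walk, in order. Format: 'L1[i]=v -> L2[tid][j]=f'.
Answer: L1[2]=3 -> L2[3][0]=1

Derivation:
vaddr = 67 = 0b1000011
Split: l1_idx=2, l2_idx=0, offset=3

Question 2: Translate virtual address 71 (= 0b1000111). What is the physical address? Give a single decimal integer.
vaddr = 71 = 0b1000111
Split: l1_idx=2, l2_idx=0, offset=7
L1[2] = 3
L2[3][0] = 1
paddr = 1 * 8 + 7 = 15

Answer: 15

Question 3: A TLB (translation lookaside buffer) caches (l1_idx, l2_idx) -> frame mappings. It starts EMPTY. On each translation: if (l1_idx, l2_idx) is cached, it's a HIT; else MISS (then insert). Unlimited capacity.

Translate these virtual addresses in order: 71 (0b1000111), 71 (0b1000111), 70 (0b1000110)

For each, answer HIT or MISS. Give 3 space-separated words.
vaddr=71: (2,0) not in TLB -> MISS, insert
vaddr=71: (2,0) in TLB -> HIT
vaddr=70: (2,0) in TLB -> HIT

Answer: MISS HIT HIT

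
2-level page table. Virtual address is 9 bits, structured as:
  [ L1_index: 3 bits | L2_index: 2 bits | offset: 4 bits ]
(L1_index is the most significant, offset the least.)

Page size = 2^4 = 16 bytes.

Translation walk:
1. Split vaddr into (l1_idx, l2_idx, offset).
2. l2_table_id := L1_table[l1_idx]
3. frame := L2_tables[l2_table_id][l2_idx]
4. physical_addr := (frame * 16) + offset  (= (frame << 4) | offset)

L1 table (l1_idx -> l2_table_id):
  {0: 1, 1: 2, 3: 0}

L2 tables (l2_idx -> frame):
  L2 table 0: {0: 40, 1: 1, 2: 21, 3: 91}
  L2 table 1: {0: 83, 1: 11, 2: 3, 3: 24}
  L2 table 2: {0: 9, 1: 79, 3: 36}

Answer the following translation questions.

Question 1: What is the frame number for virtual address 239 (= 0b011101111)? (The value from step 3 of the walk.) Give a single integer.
vaddr = 239: l1_idx=3, l2_idx=2
L1[3] = 0; L2[0][2] = 21

Answer: 21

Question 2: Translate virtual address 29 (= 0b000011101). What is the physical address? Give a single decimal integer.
vaddr = 29 = 0b000011101
Split: l1_idx=0, l2_idx=1, offset=13
L1[0] = 1
L2[1][1] = 11
paddr = 11 * 16 + 13 = 189

Answer: 189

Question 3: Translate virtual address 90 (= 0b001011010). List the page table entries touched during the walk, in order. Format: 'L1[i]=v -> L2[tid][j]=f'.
vaddr = 90 = 0b001011010
Split: l1_idx=1, l2_idx=1, offset=10

Answer: L1[1]=2 -> L2[2][1]=79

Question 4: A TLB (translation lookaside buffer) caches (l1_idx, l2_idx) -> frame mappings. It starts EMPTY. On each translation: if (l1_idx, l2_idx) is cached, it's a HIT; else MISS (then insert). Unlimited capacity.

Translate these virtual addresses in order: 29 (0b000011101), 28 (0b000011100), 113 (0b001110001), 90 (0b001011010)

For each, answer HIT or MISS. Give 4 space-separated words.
vaddr=29: (0,1) not in TLB -> MISS, insert
vaddr=28: (0,1) in TLB -> HIT
vaddr=113: (1,3) not in TLB -> MISS, insert
vaddr=90: (1,1) not in TLB -> MISS, insert

Answer: MISS HIT MISS MISS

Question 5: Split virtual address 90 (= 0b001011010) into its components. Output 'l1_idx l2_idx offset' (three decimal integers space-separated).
vaddr = 90 = 0b001011010
  top 3 bits -> l1_idx = 1
  next 2 bits -> l2_idx = 1
  bottom 4 bits -> offset = 10

Answer: 1 1 10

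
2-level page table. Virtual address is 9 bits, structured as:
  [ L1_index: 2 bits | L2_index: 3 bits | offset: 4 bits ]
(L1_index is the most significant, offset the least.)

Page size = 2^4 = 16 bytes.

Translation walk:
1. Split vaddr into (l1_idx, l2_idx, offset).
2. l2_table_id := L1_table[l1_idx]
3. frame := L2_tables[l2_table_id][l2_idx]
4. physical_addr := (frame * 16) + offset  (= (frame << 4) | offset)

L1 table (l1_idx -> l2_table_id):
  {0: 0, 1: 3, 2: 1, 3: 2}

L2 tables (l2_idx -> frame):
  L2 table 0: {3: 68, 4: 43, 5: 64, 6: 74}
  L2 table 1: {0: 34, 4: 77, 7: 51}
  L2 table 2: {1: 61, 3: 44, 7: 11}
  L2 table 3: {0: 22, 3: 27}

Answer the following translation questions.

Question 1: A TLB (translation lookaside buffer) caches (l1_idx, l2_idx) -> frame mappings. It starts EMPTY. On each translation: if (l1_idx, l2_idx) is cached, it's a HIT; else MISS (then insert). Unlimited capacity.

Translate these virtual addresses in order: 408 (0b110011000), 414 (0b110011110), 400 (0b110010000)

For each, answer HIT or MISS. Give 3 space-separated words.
Answer: MISS HIT HIT

Derivation:
vaddr=408: (3,1) not in TLB -> MISS, insert
vaddr=414: (3,1) in TLB -> HIT
vaddr=400: (3,1) in TLB -> HIT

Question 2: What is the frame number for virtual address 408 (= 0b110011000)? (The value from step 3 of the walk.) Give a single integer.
vaddr = 408: l1_idx=3, l2_idx=1
L1[3] = 2; L2[2][1] = 61

Answer: 61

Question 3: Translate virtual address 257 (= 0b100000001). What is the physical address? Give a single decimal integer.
Answer: 545

Derivation:
vaddr = 257 = 0b100000001
Split: l1_idx=2, l2_idx=0, offset=1
L1[2] = 1
L2[1][0] = 34
paddr = 34 * 16 + 1 = 545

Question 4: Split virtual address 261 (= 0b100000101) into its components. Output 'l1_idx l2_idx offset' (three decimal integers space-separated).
Answer: 2 0 5

Derivation:
vaddr = 261 = 0b100000101
  top 2 bits -> l1_idx = 2
  next 3 bits -> l2_idx = 0
  bottom 4 bits -> offset = 5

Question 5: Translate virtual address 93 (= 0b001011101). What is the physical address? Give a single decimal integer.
Answer: 1037

Derivation:
vaddr = 93 = 0b001011101
Split: l1_idx=0, l2_idx=5, offset=13
L1[0] = 0
L2[0][5] = 64
paddr = 64 * 16 + 13 = 1037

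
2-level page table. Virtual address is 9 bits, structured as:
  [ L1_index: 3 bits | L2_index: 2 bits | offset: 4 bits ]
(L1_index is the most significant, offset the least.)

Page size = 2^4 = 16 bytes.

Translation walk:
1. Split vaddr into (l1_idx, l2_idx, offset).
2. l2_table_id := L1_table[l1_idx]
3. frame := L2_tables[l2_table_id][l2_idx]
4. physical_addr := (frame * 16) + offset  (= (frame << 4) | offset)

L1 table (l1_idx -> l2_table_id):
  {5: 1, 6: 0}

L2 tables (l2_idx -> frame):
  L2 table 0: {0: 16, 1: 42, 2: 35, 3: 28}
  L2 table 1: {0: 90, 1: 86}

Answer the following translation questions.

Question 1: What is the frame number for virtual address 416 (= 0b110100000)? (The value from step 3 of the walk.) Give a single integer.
Answer: 35

Derivation:
vaddr = 416: l1_idx=6, l2_idx=2
L1[6] = 0; L2[0][2] = 35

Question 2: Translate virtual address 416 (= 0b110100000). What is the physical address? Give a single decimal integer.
Answer: 560

Derivation:
vaddr = 416 = 0b110100000
Split: l1_idx=6, l2_idx=2, offset=0
L1[6] = 0
L2[0][2] = 35
paddr = 35 * 16 + 0 = 560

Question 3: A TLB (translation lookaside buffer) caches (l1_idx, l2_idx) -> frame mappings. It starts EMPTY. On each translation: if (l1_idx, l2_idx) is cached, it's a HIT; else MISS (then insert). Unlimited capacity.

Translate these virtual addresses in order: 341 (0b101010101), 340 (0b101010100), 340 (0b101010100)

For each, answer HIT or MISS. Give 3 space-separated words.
vaddr=341: (5,1) not in TLB -> MISS, insert
vaddr=340: (5,1) in TLB -> HIT
vaddr=340: (5,1) in TLB -> HIT

Answer: MISS HIT HIT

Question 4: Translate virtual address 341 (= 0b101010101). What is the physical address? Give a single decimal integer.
Answer: 1381

Derivation:
vaddr = 341 = 0b101010101
Split: l1_idx=5, l2_idx=1, offset=5
L1[5] = 1
L2[1][1] = 86
paddr = 86 * 16 + 5 = 1381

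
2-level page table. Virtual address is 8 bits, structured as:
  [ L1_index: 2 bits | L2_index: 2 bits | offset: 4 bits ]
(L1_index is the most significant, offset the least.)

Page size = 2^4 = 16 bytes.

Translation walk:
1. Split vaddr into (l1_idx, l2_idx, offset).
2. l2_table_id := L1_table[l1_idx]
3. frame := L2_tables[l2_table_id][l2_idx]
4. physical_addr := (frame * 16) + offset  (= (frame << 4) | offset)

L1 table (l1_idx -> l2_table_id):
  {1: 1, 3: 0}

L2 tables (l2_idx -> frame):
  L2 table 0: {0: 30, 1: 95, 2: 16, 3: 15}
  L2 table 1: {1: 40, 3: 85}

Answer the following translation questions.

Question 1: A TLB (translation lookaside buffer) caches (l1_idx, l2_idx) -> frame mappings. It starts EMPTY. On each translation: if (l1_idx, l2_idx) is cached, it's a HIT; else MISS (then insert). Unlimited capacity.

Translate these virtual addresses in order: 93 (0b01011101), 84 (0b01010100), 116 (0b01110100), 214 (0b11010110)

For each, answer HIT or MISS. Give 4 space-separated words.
vaddr=93: (1,1) not in TLB -> MISS, insert
vaddr=84: (1,1) in TLB -> HIT
vaddr=116: (1,3) not in TLB -> MISS, insert
vaddr=214: (3,1) not in TLB -> MISS, insert

Answer: MISS HIT MISS MISS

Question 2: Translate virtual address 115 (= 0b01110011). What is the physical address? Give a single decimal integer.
vaddr = 115 = 0b01110011
Split: l1_idx=1, l2_idx=3, offset=3
L1[1] = 1
L2[1][3] = 85
paddr = 85 * 16 + 3 = 1363

Answer: 1363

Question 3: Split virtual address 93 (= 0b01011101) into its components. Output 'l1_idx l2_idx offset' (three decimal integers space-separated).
vaddr = 93 = 0b01011101
  top 2 bits -> l1_idx = 1
  next 2 bits -> l2_idx = 1
  bottom 4 bits -> offset = 13

Answer: 1 1 13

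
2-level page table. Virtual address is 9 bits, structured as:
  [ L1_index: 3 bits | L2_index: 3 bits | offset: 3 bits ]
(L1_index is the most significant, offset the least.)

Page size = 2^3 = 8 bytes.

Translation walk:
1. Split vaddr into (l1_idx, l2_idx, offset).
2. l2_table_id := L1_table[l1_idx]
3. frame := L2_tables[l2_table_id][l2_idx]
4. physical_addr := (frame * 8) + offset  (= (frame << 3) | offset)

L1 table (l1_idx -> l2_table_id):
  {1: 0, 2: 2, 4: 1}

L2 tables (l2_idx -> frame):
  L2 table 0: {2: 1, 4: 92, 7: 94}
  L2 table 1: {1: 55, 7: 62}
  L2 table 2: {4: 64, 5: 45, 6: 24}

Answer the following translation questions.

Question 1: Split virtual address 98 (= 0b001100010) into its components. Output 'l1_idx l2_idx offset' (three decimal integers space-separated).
Answer: 1 4 2

Derivation:
vaddr = 98 = 0b001100010
  top 3 bits -> l1_idx = 1
  next 3 bits -> l2_idx = 4
  bottom 3 bits -> offset = 2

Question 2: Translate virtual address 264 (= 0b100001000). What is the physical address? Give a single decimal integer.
Answer: 440

Derivation:
vaddr = 264 = 0b100001000
Split: l1_idx=4, l2_idx=1, offset=0
L1[4] = 1
L2[1][1] = 55
paddr = 55 * 8 + 0 = 440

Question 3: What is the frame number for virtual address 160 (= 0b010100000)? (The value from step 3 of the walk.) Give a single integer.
vaddr = 160: l1_idx=2, l2_idx=4
L1[2] = 2; L2[2][4] = 64

Answer: 64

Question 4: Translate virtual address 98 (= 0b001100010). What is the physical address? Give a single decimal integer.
vaddr = 98 = 0b001100010
Split: l1_idx=1, l2_idx=4, offset=2
L1[1] = 0
L2[0][4] = 92
paddr = 92 * 8 + 2 = 738

Answer: 738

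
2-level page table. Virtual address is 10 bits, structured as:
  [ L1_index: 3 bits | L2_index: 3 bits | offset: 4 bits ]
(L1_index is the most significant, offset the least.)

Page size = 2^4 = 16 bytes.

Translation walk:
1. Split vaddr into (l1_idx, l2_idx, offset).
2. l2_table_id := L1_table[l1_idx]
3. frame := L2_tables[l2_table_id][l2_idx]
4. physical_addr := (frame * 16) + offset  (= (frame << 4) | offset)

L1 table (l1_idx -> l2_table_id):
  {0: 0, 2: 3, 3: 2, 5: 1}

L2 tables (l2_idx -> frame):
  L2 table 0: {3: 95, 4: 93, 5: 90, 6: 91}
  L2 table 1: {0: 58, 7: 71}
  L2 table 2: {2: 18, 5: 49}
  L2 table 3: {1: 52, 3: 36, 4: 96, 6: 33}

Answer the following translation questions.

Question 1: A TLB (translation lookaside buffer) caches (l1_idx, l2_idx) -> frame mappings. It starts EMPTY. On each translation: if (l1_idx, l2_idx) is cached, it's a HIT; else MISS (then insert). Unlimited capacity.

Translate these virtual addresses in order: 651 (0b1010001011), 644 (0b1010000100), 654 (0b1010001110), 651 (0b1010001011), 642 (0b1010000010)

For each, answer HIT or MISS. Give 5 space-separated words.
vaddr=651: (5,0) not in TLB -> MISS, insert
vaddr=644: (5,0) in TLB -> HIT
vaddr=654: (5,0) in TLB -> HIT
vaddr=651: (5,0) in TLB -> HIT
vaddr=642: (5,0) in TLB -> HIT

Answer: MISS HIT HIT HIT HIT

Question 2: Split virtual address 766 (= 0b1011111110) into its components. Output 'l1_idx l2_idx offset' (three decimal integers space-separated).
Answer: 5 7 14

Derivation:
vaddr = 766 = 0b1011111110
  top 3 bits -> l1_idx = 5
  next 3 bits -> l2_idx = 7
  bottom 4 bits -> offset = 14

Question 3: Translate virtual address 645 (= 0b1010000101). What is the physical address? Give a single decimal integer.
Answer: 933

Derivation:
vaddr = 645 = 0b1010000101
Split: l1_idx=5, l2_idx=0, offset=5
L1[5] = 1
L2[1][0] = 58
paddr = 58 * 16 + 5 = 933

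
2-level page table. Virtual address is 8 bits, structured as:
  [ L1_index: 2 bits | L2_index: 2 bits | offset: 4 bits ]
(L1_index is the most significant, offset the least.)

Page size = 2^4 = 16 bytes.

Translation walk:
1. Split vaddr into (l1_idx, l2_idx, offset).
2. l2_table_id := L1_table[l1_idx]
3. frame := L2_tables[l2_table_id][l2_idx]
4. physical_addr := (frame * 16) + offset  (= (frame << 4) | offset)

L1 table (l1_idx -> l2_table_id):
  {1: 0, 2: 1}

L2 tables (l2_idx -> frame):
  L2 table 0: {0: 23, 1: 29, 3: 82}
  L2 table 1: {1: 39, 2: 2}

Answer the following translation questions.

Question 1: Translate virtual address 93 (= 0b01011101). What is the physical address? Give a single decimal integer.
Answer: 477

Derivation:
vaddr = 93 = 0b01011101
Split: l1_idx=1, l2_idx=1, offset=13
L1[1] = 0
L2[0][1] = 29
paddr = 29 * 16 + 13 = 477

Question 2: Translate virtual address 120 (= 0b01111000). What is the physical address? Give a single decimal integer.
vaddr = 120 = 0b01111000
Split: l1_idx=1, l2_idx=3, offset=8
L1[1] = 0
L2[0][3] = 82
paddr = 82 * 16 + 8 = 1320

Answer: 1320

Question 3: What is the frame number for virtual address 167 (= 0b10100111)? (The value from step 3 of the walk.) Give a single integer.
vaddr = 167: l1_idx=2, l2_idx=2
L1[2] = 1; L2[1][2] = 2

Answer: 2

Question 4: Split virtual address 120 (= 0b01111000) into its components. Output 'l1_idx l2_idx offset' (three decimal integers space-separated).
vaddr = 120 = 0b01111000
  top 2 bits -> l1_idx = 1
  next 2 bits -> l2_idx = 3
  bottom 4 bits -> offset = 8

Answer: 1 3 8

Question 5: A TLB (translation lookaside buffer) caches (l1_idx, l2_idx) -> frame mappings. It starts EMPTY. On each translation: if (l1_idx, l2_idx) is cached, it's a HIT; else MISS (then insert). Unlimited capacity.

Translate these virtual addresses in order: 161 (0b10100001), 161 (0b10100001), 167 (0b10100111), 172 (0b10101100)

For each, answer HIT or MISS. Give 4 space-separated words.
vaddr=161: (2,2) not in TLB -> MISS, insert
vaddr=161: (2,2) in TLB -> HIT
vaddr=167: (2,2) in TLB -> HIT
vaddr=172: (2,2) in TLB -> HIT

Answer: MISS HIT HIT HIT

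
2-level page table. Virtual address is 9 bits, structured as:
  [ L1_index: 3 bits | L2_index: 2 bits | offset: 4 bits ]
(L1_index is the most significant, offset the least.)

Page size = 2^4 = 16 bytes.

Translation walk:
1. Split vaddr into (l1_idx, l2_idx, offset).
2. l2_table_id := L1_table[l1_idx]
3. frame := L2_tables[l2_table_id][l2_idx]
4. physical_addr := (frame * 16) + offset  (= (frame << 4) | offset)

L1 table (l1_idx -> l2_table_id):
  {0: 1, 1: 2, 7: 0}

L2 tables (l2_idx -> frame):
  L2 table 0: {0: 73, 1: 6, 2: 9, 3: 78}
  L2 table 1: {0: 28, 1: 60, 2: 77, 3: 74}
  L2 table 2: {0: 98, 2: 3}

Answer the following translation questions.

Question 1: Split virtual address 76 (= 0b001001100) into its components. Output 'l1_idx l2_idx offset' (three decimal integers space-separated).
Answer: 1 0 12

Derivation:
vaddr = 76 = 0b001001100
  top 3 bits -> l1_idx = 1
  next 2 bits -> l2_idx = 0
  bottom 4 bits -> offset = 12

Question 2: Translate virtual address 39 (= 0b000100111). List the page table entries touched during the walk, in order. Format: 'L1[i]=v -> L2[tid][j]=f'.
Answer: L1[0]=1 -> L2[1][2]=77

Derivation:
vaddr = 39 = 0b000100111
Split: l1_idx=0, l2_idx=2, offset=7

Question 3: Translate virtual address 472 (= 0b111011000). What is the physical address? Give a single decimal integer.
vaddr = 472 = 0b111011000
Split: l1_idx=7, l2_idx=1, offset=8
L1[7] = 0
L2[0][1] = 6
paddr = 6 * 16 + 8 = 104

Answer: 104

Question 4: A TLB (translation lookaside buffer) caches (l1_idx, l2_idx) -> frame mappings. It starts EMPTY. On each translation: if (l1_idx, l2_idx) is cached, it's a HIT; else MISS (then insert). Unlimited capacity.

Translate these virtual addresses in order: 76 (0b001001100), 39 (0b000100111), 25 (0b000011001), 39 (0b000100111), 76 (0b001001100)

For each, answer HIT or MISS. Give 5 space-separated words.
vaddr=76: (1,0) not in TLB -> MISS, insert
vaddr=39: (0,2) not in TLB -> MISS, insert
vaddr=25: (0,1) not in TLB -> MISS, insert
vaddr=39: (0,2) in TLB -> HIT
vaddr=76: (1,0) in TLB -> HIT

Answer: MISS MISS MISS HIT HIT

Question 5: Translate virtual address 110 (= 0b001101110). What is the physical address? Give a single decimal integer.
Answer: 62

Derivation:
vaddr = 110 = 0b001101110
Split: l1_idx=1, l2_idx=2, offset=14
L1[1] = 2
L2[2][2] = 3
paddr = 3 * 16 + 14 = 62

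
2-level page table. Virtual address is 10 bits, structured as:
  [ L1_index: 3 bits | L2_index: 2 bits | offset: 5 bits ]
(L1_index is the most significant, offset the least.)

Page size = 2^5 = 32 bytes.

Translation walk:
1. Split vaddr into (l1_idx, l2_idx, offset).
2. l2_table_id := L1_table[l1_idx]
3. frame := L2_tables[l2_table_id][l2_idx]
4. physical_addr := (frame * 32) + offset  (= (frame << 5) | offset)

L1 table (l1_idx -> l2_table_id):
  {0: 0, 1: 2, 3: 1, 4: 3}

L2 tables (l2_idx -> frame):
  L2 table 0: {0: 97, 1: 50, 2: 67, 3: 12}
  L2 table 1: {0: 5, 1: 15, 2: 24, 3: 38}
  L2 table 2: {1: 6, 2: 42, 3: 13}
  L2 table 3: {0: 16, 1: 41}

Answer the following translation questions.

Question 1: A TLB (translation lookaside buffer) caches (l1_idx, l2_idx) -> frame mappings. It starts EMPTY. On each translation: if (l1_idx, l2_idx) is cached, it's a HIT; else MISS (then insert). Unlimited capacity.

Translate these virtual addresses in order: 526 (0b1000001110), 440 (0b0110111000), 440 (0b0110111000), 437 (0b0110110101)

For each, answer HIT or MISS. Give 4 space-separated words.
Answer: MISS MISS HIT HIT

Derivation:
vaddr=526: (4,0) not in TLB -> MISS, insert
vaddr=440: (3,1) not in TLB -> MISS, insert
vaddr=440: (3,1) in TLB -> HIT
vaddr=437: (3,1) in TLB -> HIT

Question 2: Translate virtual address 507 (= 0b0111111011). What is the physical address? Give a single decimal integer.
Answer: 1243

Derivation:
vaddr = 507 = 0b0111111011
Split: l1_idx=3, l2_idx=3, offset=27
L1[3] = 1
L2[1][3] = 38
paddr = 38 * 32 + 27 = 1243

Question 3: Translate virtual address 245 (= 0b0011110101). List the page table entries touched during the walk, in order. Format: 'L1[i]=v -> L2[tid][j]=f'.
Answer: L1[1]=2 -> L2[2][3]=13

Derivation:
vaddr = 245 = 0b0011110101
Split: l1_idx=1, l2_idx=3, offset=21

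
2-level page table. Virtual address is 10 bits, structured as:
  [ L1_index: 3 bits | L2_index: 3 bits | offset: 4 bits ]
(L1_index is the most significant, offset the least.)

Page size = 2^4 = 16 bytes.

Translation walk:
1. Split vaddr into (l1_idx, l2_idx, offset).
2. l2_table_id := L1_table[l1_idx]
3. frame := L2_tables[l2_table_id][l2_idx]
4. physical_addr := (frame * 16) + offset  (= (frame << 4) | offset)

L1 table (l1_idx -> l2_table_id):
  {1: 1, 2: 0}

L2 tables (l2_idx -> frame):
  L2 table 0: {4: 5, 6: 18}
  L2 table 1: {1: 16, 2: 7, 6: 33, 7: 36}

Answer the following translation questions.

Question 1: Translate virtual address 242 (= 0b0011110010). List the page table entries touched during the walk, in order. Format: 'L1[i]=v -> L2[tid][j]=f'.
Answer: L1[1]=1 -> L2[1][7]=36

Derivation:
vaddr = 242 = 0b0011110010
Split: l1_idx=1, l2_idx=7, offset=2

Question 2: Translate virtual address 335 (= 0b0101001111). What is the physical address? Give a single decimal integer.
Answer: 95

Derivation:
vaddr = 335 = 0b0101001111
Split: l1_idx=2, l2_idx=4, offset=15
L1[2] = 0
L2[0][4] = 5
paddr = 5 * 16 + 15 = 95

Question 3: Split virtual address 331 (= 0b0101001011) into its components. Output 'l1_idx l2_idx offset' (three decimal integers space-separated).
vaddr = 331 = 0b0101001011
  top 3 bits -> l1_idx = 2
  next 3 bits -> l2_idx = 4
  bottom 4 bits -> offset = 11

Answer: 2 4 11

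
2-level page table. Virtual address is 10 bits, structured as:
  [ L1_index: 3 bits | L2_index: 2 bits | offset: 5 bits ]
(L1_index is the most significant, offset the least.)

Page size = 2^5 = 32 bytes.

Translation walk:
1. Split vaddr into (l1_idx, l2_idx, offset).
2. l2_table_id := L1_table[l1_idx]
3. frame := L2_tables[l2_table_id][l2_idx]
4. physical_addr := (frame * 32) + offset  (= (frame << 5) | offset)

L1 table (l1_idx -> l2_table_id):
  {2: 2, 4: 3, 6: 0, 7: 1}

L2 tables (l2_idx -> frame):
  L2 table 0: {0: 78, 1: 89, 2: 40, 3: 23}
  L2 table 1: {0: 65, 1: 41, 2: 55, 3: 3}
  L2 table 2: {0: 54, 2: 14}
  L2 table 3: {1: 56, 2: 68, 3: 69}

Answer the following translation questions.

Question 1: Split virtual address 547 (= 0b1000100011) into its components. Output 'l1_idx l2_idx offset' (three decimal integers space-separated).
Answer: 4 1 3

Derivation:
vaddr = 547 = 0b1000100011
  top 3 bits -> l1_idx = 4
  next 2 bits -> l2_idx = 1
  bottom 5 bits -> offset = 3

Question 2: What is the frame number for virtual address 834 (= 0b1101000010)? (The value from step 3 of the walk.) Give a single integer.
Answer: 40

Derivation:
vaddr = 834: l1_idx=6, l2_idx=2
L1[6] = 0; L2[0][2] = 40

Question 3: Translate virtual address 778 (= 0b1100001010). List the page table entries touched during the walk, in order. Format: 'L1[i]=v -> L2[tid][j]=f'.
vaddr = 778 = 0b1100001010
Split: l1_idx=6, l2_idx=0, offset=10

Answer: L1[6]=0 -> L2[0][0]=78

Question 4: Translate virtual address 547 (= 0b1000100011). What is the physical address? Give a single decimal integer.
Answer: 1795

Derivation:
vaddr = 547 = 0b1000100011
Split: l1_idx=4, l2_idx=1, offset=3
L1[4] = 3
L2[3][1] = 56
paddr = 56 * 32 + 3 = 1795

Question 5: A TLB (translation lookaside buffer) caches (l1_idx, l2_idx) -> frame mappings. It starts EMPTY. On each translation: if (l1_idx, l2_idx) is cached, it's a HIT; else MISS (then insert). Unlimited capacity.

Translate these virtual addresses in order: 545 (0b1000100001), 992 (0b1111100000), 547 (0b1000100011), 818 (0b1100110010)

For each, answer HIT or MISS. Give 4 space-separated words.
Answer: MISS MISS HIT MISS

Derivation:
vaddr=545: (4,1) not in TLB -> MISS, insert
vaddr=992: (7,3) not in TLB -> MISS, insert
vaddr=547: (4,1) in TLB -> HIT
vaddr=818: (6,1) not in TLB -> MISS, insert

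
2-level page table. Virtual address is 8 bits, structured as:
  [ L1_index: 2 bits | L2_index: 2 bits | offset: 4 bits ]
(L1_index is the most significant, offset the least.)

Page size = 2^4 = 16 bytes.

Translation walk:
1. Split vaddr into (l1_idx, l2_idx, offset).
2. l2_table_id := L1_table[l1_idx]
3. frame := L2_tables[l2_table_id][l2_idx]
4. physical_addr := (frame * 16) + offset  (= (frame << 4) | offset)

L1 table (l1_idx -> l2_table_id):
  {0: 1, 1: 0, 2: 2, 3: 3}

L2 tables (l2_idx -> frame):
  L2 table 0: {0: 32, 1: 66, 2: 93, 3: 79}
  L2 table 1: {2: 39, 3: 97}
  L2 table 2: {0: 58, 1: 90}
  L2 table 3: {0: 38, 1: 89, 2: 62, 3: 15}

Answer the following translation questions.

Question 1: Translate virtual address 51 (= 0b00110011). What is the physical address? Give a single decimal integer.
Answer: 1555

Derivation:
vaddr = 51 = 0b00110011
Split: l1_idx=0, l2_idx=3, offset=3
L1[0] = 1
L2[1][3] = 97
paddr = 97 * 16 + 3 = 1555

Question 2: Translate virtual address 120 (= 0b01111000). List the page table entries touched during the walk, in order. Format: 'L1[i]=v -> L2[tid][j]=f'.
vaddr = 120 = 0b01111000
Split: l1_idx=1, l2_idx=3, offset=8

Answer: L1[1]=0 -> L2[0][3]=79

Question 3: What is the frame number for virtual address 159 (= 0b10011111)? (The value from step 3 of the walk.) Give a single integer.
vaddr = 159: l1_idx=2, l2_idx=1
L1[2] = 2; L2[2][1] = 90

Answer: 90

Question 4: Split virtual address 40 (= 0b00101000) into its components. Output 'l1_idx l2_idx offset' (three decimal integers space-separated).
Answer: 0 2 8

Derivation:
vaddr = 40 = 0b00101000
  top 2 bits -> l1_idx = 0
  next 2 bits -> l2_idx = 2
  bottom 4 bits -> offset = 8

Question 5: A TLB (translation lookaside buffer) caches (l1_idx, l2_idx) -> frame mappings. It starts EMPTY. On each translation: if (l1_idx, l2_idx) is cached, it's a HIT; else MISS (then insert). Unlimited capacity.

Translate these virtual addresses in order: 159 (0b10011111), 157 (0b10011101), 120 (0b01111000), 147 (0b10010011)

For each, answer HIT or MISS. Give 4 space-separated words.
Answer: MISS HIT MISS HIT

Derivation:
vaddr=159: (2,1) not in TLB -> MISS, insert
vaddr=157: (2,1) in TLB -> HIT
vaddr=120: (1,3) not in TLB -> MISS, insert
vaddr=147: (2,1) in TLB -> HIT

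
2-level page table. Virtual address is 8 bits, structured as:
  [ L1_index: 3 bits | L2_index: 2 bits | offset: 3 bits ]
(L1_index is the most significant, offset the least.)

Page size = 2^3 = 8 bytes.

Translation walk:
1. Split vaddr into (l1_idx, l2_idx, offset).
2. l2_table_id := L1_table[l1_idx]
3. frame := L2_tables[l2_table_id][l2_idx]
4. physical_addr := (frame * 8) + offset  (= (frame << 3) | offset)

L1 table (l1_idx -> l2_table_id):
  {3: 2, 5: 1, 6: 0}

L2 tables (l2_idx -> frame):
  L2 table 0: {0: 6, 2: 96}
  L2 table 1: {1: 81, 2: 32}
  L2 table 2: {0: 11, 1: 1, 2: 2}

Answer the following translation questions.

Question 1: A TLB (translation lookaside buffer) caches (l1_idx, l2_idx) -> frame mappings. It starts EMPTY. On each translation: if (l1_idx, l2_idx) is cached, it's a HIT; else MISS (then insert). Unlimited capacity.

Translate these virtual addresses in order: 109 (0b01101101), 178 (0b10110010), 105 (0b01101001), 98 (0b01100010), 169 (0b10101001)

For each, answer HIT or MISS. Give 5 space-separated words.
Answer: MISS MISS HIT MISS MISS

Derivation:
vaddr=109: (3,1) not in TLB -> MISS, insert
vaddr=178: (5,2) not in TLB -> MISS, insert
vaddr=105: (3,1) in TLB -> HIT
vaddr=98: (3,0) not in TLB -> MISS, insert
vaddr=169: (5,1) not in TLB -> MISS, insert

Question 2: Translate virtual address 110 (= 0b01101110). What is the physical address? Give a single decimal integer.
Answer: 14

Derivation:
vaddr = 110 = 0b01101110
Split: l1_idx=3, l2_idx=1, offset=6
L1[3] = 2
L2[2][1] = 1
paddr = 1 * 8 + 6 = 14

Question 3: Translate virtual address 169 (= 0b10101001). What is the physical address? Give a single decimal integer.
Answer: 649

Derivation:
vaddr = 169 = 0b10101001
Split: l1_idx=5, l2_idx=1, offset=1
L1[5] = 1
L2[1][1] = 81
paddr = 81 * 8 + 1 = 649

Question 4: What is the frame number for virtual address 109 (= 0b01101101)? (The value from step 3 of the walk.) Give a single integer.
Answer: 1

Derivation:
vaddr = 109: l1_idx=3, l2_idx=1
L1[3] = 2; L2[2][1] = 1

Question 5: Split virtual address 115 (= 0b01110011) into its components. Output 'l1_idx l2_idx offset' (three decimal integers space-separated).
vaddr = 115 = 0b01110011
  top 3 bits -> l1_idx = 3
  next 2 bits -> l2_idx = 2
  bottom 3 bits -> offset = 3

Answer: 3 2 3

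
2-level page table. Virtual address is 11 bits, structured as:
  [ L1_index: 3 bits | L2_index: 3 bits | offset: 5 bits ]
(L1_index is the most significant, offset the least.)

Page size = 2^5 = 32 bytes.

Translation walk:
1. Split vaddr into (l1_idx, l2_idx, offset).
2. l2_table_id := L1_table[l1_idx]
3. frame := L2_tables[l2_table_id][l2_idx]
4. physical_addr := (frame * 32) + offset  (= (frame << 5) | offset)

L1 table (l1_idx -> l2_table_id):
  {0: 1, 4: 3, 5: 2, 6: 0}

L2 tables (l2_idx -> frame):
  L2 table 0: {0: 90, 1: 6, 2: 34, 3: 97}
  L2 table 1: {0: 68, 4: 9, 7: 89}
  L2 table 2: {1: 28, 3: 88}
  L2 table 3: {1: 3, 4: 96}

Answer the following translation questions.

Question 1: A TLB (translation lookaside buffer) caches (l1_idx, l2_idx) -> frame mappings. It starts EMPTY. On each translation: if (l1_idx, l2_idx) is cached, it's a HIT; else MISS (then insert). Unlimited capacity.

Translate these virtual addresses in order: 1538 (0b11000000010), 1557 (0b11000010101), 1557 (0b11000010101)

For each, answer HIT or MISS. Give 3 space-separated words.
vaddr=1538: (6,0) not in TLB -> MISS, insert
vaddr=1557: (6,0) in TLB -> HIT
vaddr=1557: (6,0) in TLB -> HIT

Answer: MISS HIT HIT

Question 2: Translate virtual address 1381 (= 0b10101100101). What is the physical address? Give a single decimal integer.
Answer: 2821

Derivation:
vaddr = 1381 = 0b10101100101
Split: l1_idx=5, l2_idx=3, offset=5
L1[5] = 2
L2[2][3] = 88
paddr = 88 * 32 + 5 = 2821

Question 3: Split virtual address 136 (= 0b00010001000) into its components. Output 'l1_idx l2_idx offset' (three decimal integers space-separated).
Answer: 0 4 8

Derivation:
vaddr = 136 = 0b00010001000
  top 3 bits -> l1_idx = 0
  next 3 bits -> l2_idx = 4
  bottom 5 bits -> offset = 8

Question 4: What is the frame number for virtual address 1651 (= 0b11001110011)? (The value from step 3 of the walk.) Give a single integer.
Answer: 97

Derivation:
vaddr = 1651: l1_idx=6, l2_idx=3
L1[6] = 0; L2[0][3] = 97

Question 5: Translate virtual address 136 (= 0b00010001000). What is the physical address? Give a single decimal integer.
Answer: 296

Derivation:
vaddr = 136 = 0b00010001000
Split: l1_idx=0, l2_idx=4, offset=8
L1[0] = 1
L2[1][4] = 9
paddr = 9 * 32 + 8 = 296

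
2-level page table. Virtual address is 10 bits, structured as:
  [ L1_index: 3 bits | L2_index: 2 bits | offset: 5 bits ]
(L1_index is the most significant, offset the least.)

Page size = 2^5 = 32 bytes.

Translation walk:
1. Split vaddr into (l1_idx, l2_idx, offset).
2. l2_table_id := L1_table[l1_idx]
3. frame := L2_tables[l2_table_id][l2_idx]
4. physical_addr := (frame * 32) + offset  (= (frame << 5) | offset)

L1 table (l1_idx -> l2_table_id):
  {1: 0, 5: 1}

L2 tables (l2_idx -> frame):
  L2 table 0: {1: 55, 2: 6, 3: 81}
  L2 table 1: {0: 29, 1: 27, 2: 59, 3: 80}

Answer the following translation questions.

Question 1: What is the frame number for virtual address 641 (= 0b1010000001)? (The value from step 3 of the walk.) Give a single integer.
vaddr = 641: l1_idx=5, l2_idx=0
L1[5] = 1; L2[1][0] = 29

Answer: 29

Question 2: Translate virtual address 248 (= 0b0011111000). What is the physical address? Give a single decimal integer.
vaddr = 248 = 0b0011111000
Split: l1_idx=1, l2_idx=3, offset=24
L1[1] = 0
L2[0][3] = 81
paddr = 81 * 32 + 24 = 2616

Answer: 2616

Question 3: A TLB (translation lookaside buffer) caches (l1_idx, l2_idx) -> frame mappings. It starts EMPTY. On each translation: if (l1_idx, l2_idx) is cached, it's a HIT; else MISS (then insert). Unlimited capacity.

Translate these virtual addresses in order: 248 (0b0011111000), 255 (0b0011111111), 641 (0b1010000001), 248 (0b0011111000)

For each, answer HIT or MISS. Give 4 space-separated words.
vaddr=248: (1,3) not in TLB -> MISS, insert
vaddr=255: (1,3) in TLB -> HIT
vaddr=641: (5,0) not in TLB -> MISS, insert
vaddr=248: (1,3) in TLB -> HIT

Answer: MISS HIT MISS HIT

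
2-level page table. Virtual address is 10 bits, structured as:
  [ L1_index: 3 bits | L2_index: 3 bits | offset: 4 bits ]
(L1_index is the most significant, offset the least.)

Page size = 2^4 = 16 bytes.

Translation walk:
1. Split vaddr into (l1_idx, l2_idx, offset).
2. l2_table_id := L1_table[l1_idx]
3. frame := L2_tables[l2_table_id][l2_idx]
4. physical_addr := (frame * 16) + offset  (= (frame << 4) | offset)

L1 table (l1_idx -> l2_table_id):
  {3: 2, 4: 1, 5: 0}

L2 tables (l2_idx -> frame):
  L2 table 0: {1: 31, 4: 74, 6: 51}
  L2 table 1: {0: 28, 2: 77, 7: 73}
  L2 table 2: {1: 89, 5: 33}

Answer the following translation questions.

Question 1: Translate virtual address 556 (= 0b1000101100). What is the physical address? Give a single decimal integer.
Answer: 1244

Derivation:
vaddr = 556 = 0b1000101100
Split: l1_idx=4, l2_idx=2, offset=12
L1[4] = 1
L2[1][2] = 77
paddr = 77 * 16 + 12 = 1244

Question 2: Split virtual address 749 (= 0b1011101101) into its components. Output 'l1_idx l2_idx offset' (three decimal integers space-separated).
Answer: 5 6 13

Derivation:
vaddr = 749 = 0b1011101101
  top 3 bits -> l1_idx = 5
  next 3 bits -> l2_idx = 6
  bottom 4 bits -> offset = 13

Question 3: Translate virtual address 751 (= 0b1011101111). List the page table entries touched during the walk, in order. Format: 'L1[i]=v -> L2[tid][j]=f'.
Answer: L1[5]=0 -> L2[0][6]=51

Derivation:
vaddr = 751 = 0b1011101111
Split: l1_idx=5, l2_idx=6, offset=15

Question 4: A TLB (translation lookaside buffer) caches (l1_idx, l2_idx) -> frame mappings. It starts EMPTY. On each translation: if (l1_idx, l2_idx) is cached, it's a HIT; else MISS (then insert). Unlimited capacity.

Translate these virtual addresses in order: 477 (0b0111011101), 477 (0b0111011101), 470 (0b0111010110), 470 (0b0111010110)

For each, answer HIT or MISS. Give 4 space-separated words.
vaddr=477: (3,5) not in TLB -> MISS, insert
vaddr=477: (3,5) in TLB -> HIT
vaddr=470: (3,5) in TLB -> HIT
vaddr=470: (3,5) in TLB -> HIT

Answer: MISS HIT HIT HIT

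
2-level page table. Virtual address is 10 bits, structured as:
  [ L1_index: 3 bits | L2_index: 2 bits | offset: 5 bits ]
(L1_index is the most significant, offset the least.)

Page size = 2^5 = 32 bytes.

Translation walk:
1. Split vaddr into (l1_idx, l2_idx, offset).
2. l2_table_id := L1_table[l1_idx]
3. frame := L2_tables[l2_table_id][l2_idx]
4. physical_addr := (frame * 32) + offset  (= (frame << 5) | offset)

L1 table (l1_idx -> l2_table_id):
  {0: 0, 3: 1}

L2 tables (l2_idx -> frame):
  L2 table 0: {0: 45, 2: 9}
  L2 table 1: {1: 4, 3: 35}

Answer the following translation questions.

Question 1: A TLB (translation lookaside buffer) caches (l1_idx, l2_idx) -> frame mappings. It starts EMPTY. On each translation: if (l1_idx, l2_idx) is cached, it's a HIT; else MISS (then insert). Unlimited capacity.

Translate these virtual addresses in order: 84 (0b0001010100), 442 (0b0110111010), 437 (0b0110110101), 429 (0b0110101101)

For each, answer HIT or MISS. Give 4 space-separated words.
vaddr=84: (0,2) not in TLB -> MISS, insert
vaddr=442: (3,1) not in TLB -> MISS, insert
vaddr=437: (3,1) in TLB -> HIT
vaddr=429: (3,1) in TLB -> HIT

Answer: MISS MISS HIT HIT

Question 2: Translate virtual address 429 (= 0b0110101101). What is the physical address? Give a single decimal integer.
Answer: 141

Derivation:
vaddr = 429 = 0b0110101101
Split: l1_idx=3, l2_idx=1, offset=13
L1[3] = 1
L2[1][1] = 4
paddr = 4 * 32 + 13 = 141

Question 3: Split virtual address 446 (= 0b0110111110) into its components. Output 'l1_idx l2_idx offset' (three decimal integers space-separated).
vaddr = 446 = 0b0110111110
  top 3 bits -> l1_idx = 3
  next 2 bits -> l2_idx = 1
  bottom 5 bits -> offset = 30

Answer: 3 1 30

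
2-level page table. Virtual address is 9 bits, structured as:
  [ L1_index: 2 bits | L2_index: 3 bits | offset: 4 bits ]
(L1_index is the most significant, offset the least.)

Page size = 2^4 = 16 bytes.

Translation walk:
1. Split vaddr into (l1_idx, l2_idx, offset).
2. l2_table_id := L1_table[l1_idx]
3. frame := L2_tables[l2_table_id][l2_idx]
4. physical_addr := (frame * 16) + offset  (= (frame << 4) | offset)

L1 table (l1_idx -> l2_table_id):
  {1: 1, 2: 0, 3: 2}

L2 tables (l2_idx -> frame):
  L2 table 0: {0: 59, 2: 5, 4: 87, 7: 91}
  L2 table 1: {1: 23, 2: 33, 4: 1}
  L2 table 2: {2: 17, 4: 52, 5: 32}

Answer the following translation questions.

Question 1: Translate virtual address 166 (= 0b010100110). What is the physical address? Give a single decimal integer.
Answer: 534

Derivation:
vaddr = 166 = 0b010100110
Split: l1_idx=1, l2_idx=2, offset=6
L1[1] = 1
L2[1][2] = 33
paddr = 33 * 16 + 6 = 534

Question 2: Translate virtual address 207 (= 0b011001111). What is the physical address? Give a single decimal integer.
Answer: 31

Derivation:
vaddr = 207 = 0b011001111
Split: l1_idx=1, l2_idx=4, offset=15
L1[1] = 1
L2[1][4] = 1
paddr = 1 * 16 + 15 = 31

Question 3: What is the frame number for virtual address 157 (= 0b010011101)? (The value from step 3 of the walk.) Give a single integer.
Answer: 23

Derivation:
vaddr = 157: l1_idx=1, l2_idx=1
L1[1] = 1; L2[1][1] = 23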